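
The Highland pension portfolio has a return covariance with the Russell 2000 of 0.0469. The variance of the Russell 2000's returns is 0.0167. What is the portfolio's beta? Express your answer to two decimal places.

2.81

β = Cov(Rp, Rm) / Var(Rm) = 0.0469 / 0.0167 = 2.8084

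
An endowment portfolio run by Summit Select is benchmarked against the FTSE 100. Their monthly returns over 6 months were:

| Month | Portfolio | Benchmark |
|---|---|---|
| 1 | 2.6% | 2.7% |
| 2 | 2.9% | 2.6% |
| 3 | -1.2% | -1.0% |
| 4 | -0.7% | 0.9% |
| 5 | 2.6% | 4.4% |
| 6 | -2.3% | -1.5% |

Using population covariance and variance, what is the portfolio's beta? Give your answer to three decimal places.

0.933

r̄p = 0.6500%,  r̄m = 1.3500%
Cov = Σ(rp − r̄p)(rm − r̄m) / 6 = 4.1258
Var(rm) = Σ(rm − r̄m)² / 6 = 4.4225
β = Cov / Var = 4.1258 / 4.4225 = 0.9329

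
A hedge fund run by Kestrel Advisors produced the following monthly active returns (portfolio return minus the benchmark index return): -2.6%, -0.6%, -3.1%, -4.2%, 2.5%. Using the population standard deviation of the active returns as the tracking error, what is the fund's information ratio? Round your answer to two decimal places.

-0.68

r̄ = (-2.6 − 0.6 − 3.1 − 4.2 + 2.5) / 5 = -8.00 / 5 = -1.6000%
Σ(r − r̄)² = 27.8200; population σ = √(27.8200/5) = 2.3588%
IR = r̄ / tracking error = -1.6000 / 2.3588 = -0.6783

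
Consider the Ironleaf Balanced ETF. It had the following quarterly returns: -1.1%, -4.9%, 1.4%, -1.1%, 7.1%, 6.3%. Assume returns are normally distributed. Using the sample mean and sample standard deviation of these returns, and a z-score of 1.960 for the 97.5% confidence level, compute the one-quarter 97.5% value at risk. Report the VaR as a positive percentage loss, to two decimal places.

7.85

r̄ = (-1.1 − 4.9 + 1.4 − 1.1 + 7.1 + 6.3) / 6 = 1.2833%
Sample std dev = √[108.6083 / 5] = 4.6607%
VaR = −(r̄ − z·σ) = −(1.2833 − 1.960 × 4.6607) = −(-7.8517) = 7.8517%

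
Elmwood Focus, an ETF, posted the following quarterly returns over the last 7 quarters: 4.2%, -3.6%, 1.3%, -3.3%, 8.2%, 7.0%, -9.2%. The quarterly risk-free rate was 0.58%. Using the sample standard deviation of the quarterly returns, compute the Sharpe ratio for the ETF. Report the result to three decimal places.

0.012

r̄ = (4.2 − 3.6 + 1.3 − 3.3 + 8.2 + 7 − 9.2) / 7 = 0.6571%
Sample std dev = √[241.0371 / 6] = 6.3382%
Sharpe = (r̄ − rf) / σ = (0.6571 − 0.58) / 6.3382 = 0.0771 / 6.3382 = 0.0122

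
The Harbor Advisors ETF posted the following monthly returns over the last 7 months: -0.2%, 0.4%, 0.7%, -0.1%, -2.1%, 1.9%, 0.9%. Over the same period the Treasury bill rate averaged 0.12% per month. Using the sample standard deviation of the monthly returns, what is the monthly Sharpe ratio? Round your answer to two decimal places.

Mean return r̄ = 1.50 / 7 = 0.2143%
Sample σ = √[Σ(r − r̄)² / 6] = √[9.2086 / 6] = √1.5348 = 1.2389%
Sharpe = (r̄ − rf) / σ = (0.2143 − 0.12) / 1.2389 = 0.0943 / 1.2389 = 0.0761

0.08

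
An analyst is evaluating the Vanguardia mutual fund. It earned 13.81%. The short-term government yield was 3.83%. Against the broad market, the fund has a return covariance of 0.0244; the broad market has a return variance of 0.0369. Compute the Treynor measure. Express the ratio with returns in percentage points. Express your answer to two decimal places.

β = Cov / Var = 0.0244 / 0.0369 = 0.6612
Treynor = (Rp − Rf) / β = (13.81% − 3.83%) / 0.6612 = 9.98 / 0.6612 = 15.0938

15.09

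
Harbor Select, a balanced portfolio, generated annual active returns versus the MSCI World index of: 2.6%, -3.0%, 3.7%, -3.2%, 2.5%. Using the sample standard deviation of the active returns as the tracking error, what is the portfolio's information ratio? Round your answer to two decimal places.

0.16

Mean return μ = 2.60 / 5 = 0.5200%
Sample σ = √[Σ(r − μ)² / 4] = √[44.5880 / 4] = √11.1470 = 3.3387%
IR = μ / tracking error = 0.5200 / 3.3387 = 0.1557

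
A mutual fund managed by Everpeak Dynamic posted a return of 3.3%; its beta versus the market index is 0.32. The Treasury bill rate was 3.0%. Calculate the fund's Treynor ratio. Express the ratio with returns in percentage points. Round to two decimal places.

Treynor = (Rp − Rf) / β = (3.3% − 3.0%) / 0.32 = 0.30 / 0.32 = 0.9375

0.94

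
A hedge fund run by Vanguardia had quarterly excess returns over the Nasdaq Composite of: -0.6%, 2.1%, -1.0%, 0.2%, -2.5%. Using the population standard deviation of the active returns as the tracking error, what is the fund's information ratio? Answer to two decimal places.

-0.24

Mean return r̄ = -1.80 / 5 = -0.3600%
Population σ = √[Σ(r − r̄)² / 5] = √[11.4120 / 5] = √2.2824 = 1.5108%
IR = r̄ / tracking error = -0.3600 / 1.5108 = -0.2383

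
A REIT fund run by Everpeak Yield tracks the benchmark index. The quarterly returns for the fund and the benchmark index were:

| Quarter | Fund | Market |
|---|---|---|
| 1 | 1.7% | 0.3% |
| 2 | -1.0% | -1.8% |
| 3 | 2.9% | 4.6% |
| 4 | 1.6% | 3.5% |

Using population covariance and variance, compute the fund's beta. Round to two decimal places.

r̄p = 1.3000%,  r̄m = 1.6500%
Cov = Σ(rp − r̄p)(rm − r̄m) / 4 = 3.1675
Var(rm) = Σ(rm − r̄m)² / 4 = 6.4625
β = Cov / Var = 3.1675 / 6.4625 = 0.4901

0.49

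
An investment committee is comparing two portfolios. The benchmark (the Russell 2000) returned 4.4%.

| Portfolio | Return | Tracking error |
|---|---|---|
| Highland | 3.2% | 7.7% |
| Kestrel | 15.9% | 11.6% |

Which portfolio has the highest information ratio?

Highland: IR = (3.2% − 4.4%) / 7.7% = -0.156
Kestrel: IR = (15.9% − 4.4%) / 11.6% = 0.991
Highest: Kestrel (0.991).

Kestrel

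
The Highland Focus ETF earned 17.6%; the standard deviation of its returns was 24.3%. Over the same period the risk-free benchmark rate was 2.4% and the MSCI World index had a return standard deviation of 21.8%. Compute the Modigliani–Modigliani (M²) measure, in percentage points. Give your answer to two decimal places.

16.04

Sharpe = (Rp − Rf) / σp = (17.6% − 2.4%) / 24.3% = 0.6255
M² = Rf + Sharpe × σm = 2.4% + 0.6255 × 21.8% = 16.0359%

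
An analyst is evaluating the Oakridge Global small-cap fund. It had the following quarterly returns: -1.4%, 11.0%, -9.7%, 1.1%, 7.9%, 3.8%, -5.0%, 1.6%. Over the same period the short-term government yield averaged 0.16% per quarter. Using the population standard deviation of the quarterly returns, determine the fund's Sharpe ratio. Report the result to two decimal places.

r̄ = (-1.4 + 11 − 9.7 + 1.1 + 7.9 + 3.8 − 5 + 1.6) / 8 = 9.30 / 8 = 1.1625%
Population σ = √[Σ(r − r̄)² / 8] = √[311.8588 / 8] = √38.9824 = 6.2436%
Sharpe = (r̄ − rf) / σ = (1.1625 − 0.16) / 6.2436 = 1.0025 / 6.2436 = 0.1606

0.16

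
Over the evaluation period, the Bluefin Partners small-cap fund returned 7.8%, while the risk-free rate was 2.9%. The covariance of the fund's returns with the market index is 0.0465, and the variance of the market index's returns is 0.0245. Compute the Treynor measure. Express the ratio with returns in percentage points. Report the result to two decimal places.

β = Cov / Var = 0.0465 / 0.0245 = 1.8980
Treynor = (Rp − Rf) / β = (7.8% − 2.9%) / 1.8980 = 4.90 / 1.8980 = 2.5817

2.58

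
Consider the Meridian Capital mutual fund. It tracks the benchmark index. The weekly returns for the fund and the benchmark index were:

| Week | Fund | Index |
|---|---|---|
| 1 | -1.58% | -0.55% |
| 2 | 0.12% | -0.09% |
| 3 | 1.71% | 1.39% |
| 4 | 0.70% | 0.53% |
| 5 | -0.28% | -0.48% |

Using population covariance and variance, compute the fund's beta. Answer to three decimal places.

1.384

r̄p = 0.1340%,  r̄m = 0.1600%
Cov = Σ(rp − r̄p)(rm − r̄m) / 5 = 0.7267
Var(rm) = Σ(rm − r̄m)² / 5 = 0.5252
β = Cov / Var = 0.7267 / 0.5252 = 1.3837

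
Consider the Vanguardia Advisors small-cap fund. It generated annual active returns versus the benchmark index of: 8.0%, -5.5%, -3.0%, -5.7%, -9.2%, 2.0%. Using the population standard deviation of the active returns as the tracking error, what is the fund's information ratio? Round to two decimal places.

-0.39

r̄ = (8 − 5.5 − 3 − 5.7 − 9.2 + 2) / 6 = -13.40 / 6 = -2.2333%
Population σ = √[Σ(r − r̄)² / 6] = √[194.4533 / 6] = √32.4089 = 5.6929%
IR = r̄ / tracking error = -2.2333 / 5.6929 = -0.3923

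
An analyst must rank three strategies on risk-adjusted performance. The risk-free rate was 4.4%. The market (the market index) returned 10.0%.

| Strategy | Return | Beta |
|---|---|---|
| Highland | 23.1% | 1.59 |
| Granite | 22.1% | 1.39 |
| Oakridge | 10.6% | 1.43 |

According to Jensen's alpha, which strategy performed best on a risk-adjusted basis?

Highland: α = 23.1% − [4.4% + 1.59 × (10.0% − 4.4%)] = 9.796
Granite: α = 22.1% − [4.4% + 1.39 × (10.0% − 4.4%)] = 9.916
Oakridge: α = 10.6% − [4.4% + 1.43 × (10.0% − 4.4%)] = -1.808
Highest: Granite (9.916).

Granite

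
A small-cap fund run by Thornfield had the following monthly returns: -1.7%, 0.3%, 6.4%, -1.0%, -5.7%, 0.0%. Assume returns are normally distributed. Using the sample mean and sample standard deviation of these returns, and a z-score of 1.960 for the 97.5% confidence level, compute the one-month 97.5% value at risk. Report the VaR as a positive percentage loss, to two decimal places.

7.97

r̄ = (-1.7 + 0.3 + 6.4 − 1 − 5.7 + 0) / 6 = -0.2833%
Sample σ = √[Σ(r − r̄)² / 5] = √[76.9483 / 5] = √15.3897 = 3.9230%
VaR = −(r̄ − z·σ) = −(-0.2833 − 1.960 × 3.9230) = −(-7.9724) = 7.9724%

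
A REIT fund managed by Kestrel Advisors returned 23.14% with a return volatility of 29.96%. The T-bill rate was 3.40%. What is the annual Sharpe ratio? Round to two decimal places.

Sharpe = (Rp − Rf) / σp = (23.14% − 3.40%) / 29.96% = 19.74% / 29.96% = 0.6589

0.66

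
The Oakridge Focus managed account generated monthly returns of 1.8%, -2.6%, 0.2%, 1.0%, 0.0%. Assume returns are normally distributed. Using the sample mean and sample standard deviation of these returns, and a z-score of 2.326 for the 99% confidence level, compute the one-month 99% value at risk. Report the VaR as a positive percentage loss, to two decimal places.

3.78

μ = (1.8 − 2.6 + 0.2 + 1 + 0) / 5 = 0.40 / 5 = 0.0800%
Σ(r − μ)² = (1.8 − 0.0800)² + (-2.6 − 0.0800)² + … = 11.0080
sample σ = √(11.0080 / 4) = √2.7520 = 1.6589%
VaR = −(μ − z·σ) = −(0.0800 − 2.326 × 1.6589) = −(-3.7786) = 3.7786%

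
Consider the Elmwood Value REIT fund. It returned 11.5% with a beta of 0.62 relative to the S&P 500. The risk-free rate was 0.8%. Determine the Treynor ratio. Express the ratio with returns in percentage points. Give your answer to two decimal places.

Treynor = (Rp − Rf) / β = (11.5% − 0.8%) / 0.62 = 10.70 / 0.62 = 17.2581

17.26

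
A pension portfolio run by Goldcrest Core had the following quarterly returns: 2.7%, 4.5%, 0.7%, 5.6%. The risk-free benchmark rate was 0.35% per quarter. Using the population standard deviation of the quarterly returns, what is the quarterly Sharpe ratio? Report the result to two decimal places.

1.63

Mean return r̄ = 13.50 / 4 = 3.3750%
Σ(r − r̄)² = 13.8275; population σ = √(13.8275/4) = 1.8593%
Sharpe = (r̄ − rf) / σ = (3.3750 − 0.35) / 1.8593 = 3.0250 / 1.8593 = 1.6270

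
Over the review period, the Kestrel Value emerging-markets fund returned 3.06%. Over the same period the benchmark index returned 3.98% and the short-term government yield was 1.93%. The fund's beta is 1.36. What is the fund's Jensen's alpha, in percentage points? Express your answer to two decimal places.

-1.66

CAPM expected return = Rf + β(Rm − Rf) = 1.93% + 1.36 × (3.98% − 1.93%) = 1.93 + 1.36 × 2.05 = 4.7180%
Jensen's α = Rp − E[R] = 3.06% − 4.7180% = -1.6580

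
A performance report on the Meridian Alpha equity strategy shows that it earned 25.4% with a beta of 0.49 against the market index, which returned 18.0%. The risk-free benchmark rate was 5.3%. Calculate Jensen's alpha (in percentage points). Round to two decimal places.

CAPM expected return = Rf + β(Rm − Rf) = 5.3% + 0.49 × (18.0% − 5.3%) = 5.3 + 0.49 × 12.70 = 11.5230%
Jensen's α = Rp − E[R] = 25.4% − 11.5230% = 13.8770

13.88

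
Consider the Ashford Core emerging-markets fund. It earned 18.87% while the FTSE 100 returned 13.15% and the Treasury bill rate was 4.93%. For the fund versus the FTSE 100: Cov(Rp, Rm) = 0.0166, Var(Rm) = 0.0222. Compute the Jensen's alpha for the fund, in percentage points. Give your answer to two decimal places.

7.79

β = Cov / Var = 0.0166 / 0.0222 = 0.7477
E[R] = Rf + β(Rm − Rf) = 4.93% + 0.7477 × (13.15% − 4.93%) = 11.0761%
α = Rp − E[R] = 18.87% − 11.0761% = 7.7939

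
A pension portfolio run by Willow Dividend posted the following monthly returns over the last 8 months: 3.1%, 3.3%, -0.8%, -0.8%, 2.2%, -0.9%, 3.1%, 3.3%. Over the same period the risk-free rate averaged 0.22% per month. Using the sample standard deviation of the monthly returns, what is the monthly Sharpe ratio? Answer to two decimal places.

0.67

μ = (3.1 + 3.3 − 0.8 − 0.8 + 2.2 − 0.9 + 3.1 + 3.3) / 8 = 12.50 / 8 = 1.5625%
Σ(r − μ)² = 28.3988; sample σ = √(28.3988/7) = 2.0142%
Sharpe = (μ − rf) / σ = (1.5625 − 0.22) / 2.0142 = 1.3425 / 2.0142 = 0.6665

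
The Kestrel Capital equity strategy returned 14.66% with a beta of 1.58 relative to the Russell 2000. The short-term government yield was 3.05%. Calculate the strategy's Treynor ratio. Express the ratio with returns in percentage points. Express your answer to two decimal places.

Treynor = (Rp − Rf) / β = (14.66% − 3.05%) / 1.58 = 11.61 / 1.58 = 7.3481

7.35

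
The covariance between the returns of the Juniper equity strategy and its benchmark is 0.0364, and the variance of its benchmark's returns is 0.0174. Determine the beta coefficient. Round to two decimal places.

2.09

β = Cov(Rp, Rm) / Var(Rm) = 0.0364 / 0.0174 = 2.0920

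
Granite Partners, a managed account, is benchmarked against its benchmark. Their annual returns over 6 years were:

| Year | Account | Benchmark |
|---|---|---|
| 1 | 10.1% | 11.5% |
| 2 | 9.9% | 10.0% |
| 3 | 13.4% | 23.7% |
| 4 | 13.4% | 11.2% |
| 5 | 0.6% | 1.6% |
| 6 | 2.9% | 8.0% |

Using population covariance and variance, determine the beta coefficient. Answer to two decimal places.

r̄p = 8.3833%,  r̄m = 11.0000%
Cov = Σ(rp − r̄p)(rm − r̄m) / 6 = 25.6117
Var(rm) = Σ(rm − r̄m)² / 6 = 43.3233
β = Cov / Var = 25.6117 / 43.3233 = 0.5912

0.59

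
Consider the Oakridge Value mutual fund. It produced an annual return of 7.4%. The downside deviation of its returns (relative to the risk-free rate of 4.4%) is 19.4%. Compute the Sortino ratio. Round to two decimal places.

Sortino = (Rp − Rf) / σd = (7.4% − 4.4%) / 19.4% = 3.00% / 19.4% = 0.1546

0.15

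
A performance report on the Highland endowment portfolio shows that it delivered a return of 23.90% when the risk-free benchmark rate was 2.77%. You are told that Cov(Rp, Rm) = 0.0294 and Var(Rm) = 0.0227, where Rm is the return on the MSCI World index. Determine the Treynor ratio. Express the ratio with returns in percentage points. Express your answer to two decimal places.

β = Cov / Var = 0.0294 / 0.0227 = 1.2952
Treynor = (Rp − Rf) / β = (23.90% − 2.77%) / 1.2952 = 21.13 / 1.2952 = 16.3141

16.31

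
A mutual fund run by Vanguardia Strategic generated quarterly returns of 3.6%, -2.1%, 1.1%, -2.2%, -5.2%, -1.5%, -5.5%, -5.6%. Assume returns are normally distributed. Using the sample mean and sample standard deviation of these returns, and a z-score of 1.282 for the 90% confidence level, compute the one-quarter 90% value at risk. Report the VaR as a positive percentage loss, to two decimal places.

Mean return r̄ = -17.40 / 8 = -2.1750%
Σ(r − r̄)² = (3.6 − (-2.1750))² + (-2.1 − (-2.1750))² + … = 76.4750
σ = √[76.4750 / 7] = 3.3053%
VaR = −(r̄ − z·σ) = −(-2.1750 − 1.282 × 3.3053) = −(-6.4124) = 6.4124%

6.41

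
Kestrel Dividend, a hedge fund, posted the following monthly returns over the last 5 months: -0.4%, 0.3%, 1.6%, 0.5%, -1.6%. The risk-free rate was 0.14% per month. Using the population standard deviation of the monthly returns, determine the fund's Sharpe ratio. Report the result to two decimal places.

-0.06

Mean return r̄ = 0.40 / 5 = 0.0800%
Population σ = √[Σ(r − r̄)² / 5] = √[5.5880 / 5] = √1.1176 = 1.0572%
Sharpe = (r̄ − rf) / σ = (0.0800 − 0.14) / 1.0572 = -0.0600 / 1.0572 = -0.0568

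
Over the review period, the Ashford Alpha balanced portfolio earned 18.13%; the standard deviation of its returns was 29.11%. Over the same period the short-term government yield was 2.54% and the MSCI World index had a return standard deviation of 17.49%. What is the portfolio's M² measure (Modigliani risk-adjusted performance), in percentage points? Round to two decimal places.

Sharpe = (Rp − Rf) / σp = (18.13% − 2.54%) / 29.11% = 0.5356
M² = Rf + Sharpe × σm = 2.54% + 0.5356 × 17.49% = 11.9076%

11.91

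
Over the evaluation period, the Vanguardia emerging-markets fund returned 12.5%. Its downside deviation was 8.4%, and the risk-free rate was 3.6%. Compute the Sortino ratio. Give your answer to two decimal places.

1.06

Sortino = (Rp − Rf) / σd = (12.5% − 3.6%) / 8.4% = 8.90% / 8.4% = 1.0595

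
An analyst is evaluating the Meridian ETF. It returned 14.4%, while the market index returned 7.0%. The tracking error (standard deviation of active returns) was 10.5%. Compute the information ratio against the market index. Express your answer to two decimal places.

IR = (Rp − Rb) / TE = (14.4% − 7.0%) / 10.5% = 7.40% / 10.5% = 0.7048

0.70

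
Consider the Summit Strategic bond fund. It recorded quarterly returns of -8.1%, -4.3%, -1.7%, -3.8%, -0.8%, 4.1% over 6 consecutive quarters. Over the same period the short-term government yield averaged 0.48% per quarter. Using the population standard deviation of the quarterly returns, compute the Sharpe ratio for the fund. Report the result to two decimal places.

Mean return r̄ = -14.60 / 6 = -2.4333%
Population σ = √[Σ(r − r̄)² / 6] = √[83.3533 / 6] = √13.8922 = 3.7272%
Sharpe = (r̄ − rf) / σ = (-2.4333 − 0.48) / 3.7272 = -2.9133 / 3.7272 = -0.7816

-0.78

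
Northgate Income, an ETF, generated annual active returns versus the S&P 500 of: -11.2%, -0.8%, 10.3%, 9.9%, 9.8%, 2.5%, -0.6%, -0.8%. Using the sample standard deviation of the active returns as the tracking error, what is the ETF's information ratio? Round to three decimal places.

Mean return r̄ = 19.10 / 8 = 2.3875%
Σ(r − r̄)² = 387.8688; sample σ = √(387.8688/7) = 7.4438%
IR = r̄ / tracking error = 2.3875 / 7.4438 = 0.3207

0.321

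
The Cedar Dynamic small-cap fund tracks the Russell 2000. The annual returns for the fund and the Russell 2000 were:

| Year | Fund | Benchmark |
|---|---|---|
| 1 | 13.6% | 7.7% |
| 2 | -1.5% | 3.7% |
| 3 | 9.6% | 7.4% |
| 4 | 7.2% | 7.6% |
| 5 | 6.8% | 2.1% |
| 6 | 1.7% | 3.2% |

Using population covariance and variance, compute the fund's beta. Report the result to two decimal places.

1.44

r̄p = 6.2333%,  r̄m = 5.2833%
Cov = Σ(rp − r̄p)(rm − r̄m) / 6 = 7.8422
Var(rm) = Σ(rm − r̄m)² / 6 = 5.4447
β = Cov / Var = 7.8422 / 5.4447 = 1.4403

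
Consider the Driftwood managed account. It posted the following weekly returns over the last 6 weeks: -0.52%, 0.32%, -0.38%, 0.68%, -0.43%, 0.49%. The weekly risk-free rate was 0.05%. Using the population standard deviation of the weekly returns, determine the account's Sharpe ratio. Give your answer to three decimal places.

-0.048

r̄ = (-0.52 + 0.32 − 0.38 + 0.68 − 0.43 + 0.49) / 6 = 0.0267%
Σ(r − r̄)² = 1.4003; population σ = √(1.4003/6) = 0.4831%
Sharpe = (r̄ − rf) / σ = (0.0267 − 0.05) / 0.4831 = -0.0233 / 0.4831 = -0.0482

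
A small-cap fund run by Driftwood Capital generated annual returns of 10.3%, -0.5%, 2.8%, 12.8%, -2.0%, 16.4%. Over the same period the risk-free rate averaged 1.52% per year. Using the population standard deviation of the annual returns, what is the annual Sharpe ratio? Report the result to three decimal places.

μ = (10.3 − 0.5 + 2.8 + 12.8 − 2 + 16.4) / 6 = 6.6333%
Σ(r − μ)² = (10.3 − 6.6333)² + (-0.5 − 6.6333)² + … = 286.9733
population σ = √(286.9733 / 6) = √47.8289 = 6.9158%
Sharpe = (μ − rf) / σ = (6.6333 − 1.52) / 6.9158 = 5.1133 / 6.9158 = 0.7394

0.739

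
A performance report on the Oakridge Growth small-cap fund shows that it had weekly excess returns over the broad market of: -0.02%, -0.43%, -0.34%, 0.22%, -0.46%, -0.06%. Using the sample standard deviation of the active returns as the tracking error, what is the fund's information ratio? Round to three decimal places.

r̄ = (-0.02 − 0.43 − 0.34 + 0.22 − 0.46 − 0.06) / 6 = -0.1817%
Σ(r − r̄)² = (-0.02 − (-0.1817))² + (-0.43 − (-0.1817))² + (-0.34 − (-0.1817))² + … = 0.3665
sample σ = √(0.3665 / 5) = √0.0733 = 0.2707%
IR = r̄ / tracking error = -0.1817 / 0.2707 = -0.6712

-0.671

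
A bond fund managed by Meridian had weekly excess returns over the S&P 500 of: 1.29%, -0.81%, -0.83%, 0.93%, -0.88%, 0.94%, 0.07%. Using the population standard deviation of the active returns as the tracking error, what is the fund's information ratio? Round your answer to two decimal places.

0.11

r̄ = (1.29 − 0.81 − 0.83 + 0.93 − 0.88 + 0.94 + 0.07) / 7 = 0.710 / 7 = 0.1014%
Σ(r − r̄)² = 5.4649; population σ = √(5.4649/7) = 0.8836%
IR = r̄ / tracking error = 0.1014 / 0.8836 = 0.1148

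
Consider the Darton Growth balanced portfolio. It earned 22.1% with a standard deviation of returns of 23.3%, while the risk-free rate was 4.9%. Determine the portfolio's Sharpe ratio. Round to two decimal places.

Sharpe = (Rp − Rf) / σp = (22.1% − 4.9%) / 23.3% = 17.20% / 23.3% = 0.7382

0.74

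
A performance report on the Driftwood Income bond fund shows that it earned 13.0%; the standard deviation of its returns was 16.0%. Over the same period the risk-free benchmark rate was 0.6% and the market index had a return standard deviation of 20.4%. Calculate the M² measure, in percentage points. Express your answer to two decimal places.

Sharpe = (Rp − Rf) / σp = (13.0% − 0.6%) / 16.0% = 0.7750
M² = Rf + Sharpe × σm = 0.6% + 0.7750 × 20.4% = 16.4100%

16.41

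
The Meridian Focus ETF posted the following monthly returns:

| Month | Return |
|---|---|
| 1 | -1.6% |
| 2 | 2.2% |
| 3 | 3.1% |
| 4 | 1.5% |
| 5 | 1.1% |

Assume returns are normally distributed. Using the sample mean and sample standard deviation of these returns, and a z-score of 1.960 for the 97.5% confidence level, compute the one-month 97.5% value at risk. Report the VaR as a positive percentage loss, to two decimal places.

Mean return r̄ = 6.30 / 5 = 1.2600%
Sample σ = √[Σ(r − r̄)² / 4] = √[12.5320 / 4] = √3.1330 = 1.7700%
VaR = −(r̄ − z·σ) = −(1.2600 − 1.960 × 1.7700) = −(-2.2092) = 2.2092%

2.21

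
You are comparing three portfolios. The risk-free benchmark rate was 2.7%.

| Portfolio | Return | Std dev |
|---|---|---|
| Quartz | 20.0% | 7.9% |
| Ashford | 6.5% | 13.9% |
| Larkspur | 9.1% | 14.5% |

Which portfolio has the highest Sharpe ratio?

Quartz: Sharpe ratio = (20.0% − 2.7%) / 7.9% = 2.190
Ashford: Sharpe ratio = (6.5% − 2.7%) / 13.9% = 0.273
Larkspur: Sharpe ratio = (9.1% − 2.7%) / 14.5% = 0.441
Highest: Quartz (2.190).

Quartz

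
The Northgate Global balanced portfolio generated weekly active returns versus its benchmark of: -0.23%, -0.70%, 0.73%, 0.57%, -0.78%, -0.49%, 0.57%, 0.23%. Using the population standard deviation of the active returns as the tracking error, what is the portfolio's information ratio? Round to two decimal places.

-0.02

μ = (-0.23 − 0.7 + 0.73 + 0.57 − 0.78 − 0.49 + 0.57 + 0.23) / 8 = -0.100 / 8 = -0.0125%
Population σ = √[Σ(r − μ)² / 8] = √[2.6258 / 8] = √0.3282 = 0.5729%
IR = μ / tracking error = -0.0125 / 0.5729 = -0.0218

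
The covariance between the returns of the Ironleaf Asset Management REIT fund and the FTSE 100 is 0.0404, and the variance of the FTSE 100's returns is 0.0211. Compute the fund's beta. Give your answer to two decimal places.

1.91

β = Cov(Rp, Rm) / Var(Rm) = 0.0404 / 0.0211 = 1.9147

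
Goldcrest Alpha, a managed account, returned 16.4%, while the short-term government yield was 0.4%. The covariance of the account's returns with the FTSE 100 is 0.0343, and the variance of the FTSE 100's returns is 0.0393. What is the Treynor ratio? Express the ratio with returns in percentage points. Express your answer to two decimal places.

18.33

β = Cov / Var = 0.0343 / 0.0393 = 0.8728
Treynor = (Rp − Rf) / β = (16.4% − 0.4%) / 0.8728 = 16.00 / 0.8728 = 18.3318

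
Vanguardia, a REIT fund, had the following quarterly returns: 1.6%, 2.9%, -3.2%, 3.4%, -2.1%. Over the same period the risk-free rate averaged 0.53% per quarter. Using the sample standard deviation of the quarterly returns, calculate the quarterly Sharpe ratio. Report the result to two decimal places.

0.00

r̄ = (1.6 + 2.9 − 3.2 + 3.4 − 2.1) / 5 = 2.60 / 5 = 0.5200%
Sample σ = √[Σ(r − r̄)² / 4] = √[35.8280 / 4] = √8.9570 = 2.9928%
Sharpe = (r̄ − rf) / σ = (0.5200 − 0.53) / 2.9928 = -0.0100 / 2.9928 = -0.0033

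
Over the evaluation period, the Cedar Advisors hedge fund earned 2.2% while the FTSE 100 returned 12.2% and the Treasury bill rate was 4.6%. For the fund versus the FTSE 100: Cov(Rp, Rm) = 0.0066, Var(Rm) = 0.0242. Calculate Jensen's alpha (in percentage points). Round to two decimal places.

β = Cov / Var = 0.0066 / 0.0242 = 0.2727
E[R] = Rf + β(Rm − Rf) = 4.6% + 0.2727 × (12.2% − 4.6%) = 6.6725%
α = Rp − E[R] = 2.2% − 6.6725% = -4.4725

-4.47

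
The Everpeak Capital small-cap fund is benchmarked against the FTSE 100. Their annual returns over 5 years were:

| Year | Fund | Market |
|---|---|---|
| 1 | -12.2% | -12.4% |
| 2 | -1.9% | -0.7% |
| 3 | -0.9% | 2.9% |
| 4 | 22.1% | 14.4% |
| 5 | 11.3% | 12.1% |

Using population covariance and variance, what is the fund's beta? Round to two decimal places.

r̄p = 3.6800%,  r̄m = 3.2600%
Cov = Σ(rp − r̄p)(rm − r̄m) / 5 = 108.9972
Var(rm) = Σ(rm − r̄m)² / 5 = 92.6584
β = Cov / Var = 108.9972 / 92.6584 = 1.1763

1.18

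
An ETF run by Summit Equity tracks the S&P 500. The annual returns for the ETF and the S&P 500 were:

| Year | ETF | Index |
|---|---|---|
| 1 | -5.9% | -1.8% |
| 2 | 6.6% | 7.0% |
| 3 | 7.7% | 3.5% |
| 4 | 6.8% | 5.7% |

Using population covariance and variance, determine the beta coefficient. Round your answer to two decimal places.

r̄p = 3.8000%,  r̄m = 3.6000%
Cov = Σ(rp − r̄p)(rm − r̄m) / 4 = 16.9525
Var(rm) = Σ(rm − r̄m)² / 4 = 11.2850
β = Cov / Var = 16.9525 / 11.2850 = 1.5022

1.50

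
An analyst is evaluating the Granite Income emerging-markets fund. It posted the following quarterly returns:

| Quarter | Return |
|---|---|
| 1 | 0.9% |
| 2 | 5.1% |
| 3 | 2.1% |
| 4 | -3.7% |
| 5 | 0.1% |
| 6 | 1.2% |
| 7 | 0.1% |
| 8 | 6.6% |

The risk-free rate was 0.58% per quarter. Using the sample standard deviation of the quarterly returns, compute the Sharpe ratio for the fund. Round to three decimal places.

0.305

r̄ = (0.9 + 5.1 + 2.1 − 3.7 + 0.1 + 1.2 + 0.1 + 6.6) / 8 = 12.40 / 8 = 1.5500%
Sample std dev = √[70.7200 / 7] = 3.1785%
Sharpe = (r̄ − rf) / σ = (1.5500 − 0.58) / 3.1785 = 0.9700 / 3.1785 = 0.3052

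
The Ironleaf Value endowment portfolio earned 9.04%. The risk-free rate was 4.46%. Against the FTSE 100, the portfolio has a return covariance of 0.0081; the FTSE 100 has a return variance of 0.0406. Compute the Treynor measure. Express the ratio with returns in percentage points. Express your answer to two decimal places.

22.96

β = Cov / Var = 0.0081 / 0.0406 = 0.1995
Treynor = (Rp − Rf) / β = (9.04% − 4.46%) / 0.1995 = 4.58 / 0.1995 = 22.9574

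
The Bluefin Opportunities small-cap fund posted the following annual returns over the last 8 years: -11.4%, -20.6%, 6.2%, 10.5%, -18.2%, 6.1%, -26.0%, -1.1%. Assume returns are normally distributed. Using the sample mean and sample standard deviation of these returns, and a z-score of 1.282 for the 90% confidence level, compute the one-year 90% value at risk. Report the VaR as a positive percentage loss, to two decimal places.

r̄ = (-11.4 − 20.6 + 6.2 + 10.5 − 18.2 + 6.1 − 26 − 1.1) / 8 = -54.50 / 8 = -6.8125%
Sample σ = √[Σ(r − r̄)² / 7] = √[1377.3888 / 7] = √196.7698 = 14.0275%
VaR = −(r̄ − z·σ) = −(-6.8125 − 1.282 × 14.0275) = −(-24.7958) = 24.7958%

24.80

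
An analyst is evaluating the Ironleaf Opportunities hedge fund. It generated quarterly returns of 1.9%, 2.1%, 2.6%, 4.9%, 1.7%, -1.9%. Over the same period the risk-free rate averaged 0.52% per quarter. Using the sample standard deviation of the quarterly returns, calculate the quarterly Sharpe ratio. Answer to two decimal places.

r̄ = (1.9 + 2.1 + 2.6 + 4.9 + 1.7 − 1.9) / 6 = 1.8833%
Sample σ = √[Σ(r − r̄)² / 5] = √[24.0083 / 5] = √4.8017 = 2.1913%
Sharpe = (r̄ − rf) / σ = (1.8833 − 0.52) / 2.1913 = 1.3633 / 2.1913 = 0.6221

0.62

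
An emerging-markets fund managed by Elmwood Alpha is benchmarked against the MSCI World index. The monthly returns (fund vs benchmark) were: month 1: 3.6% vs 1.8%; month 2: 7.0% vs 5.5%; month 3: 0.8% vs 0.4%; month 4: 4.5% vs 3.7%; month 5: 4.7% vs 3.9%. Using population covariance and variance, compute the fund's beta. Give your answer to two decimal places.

r̄p = 4.1200%,  r̄m = 3.0600%
Cov = Σ(rp − r̄p)(rm − r̄m) / 5 = 3.4488
Var(rm) = Σ(rm − r̄m)² / 5 = 3.1464
β = Cov / Var = 3.4488 / 3.1464 = 1.0961

1.10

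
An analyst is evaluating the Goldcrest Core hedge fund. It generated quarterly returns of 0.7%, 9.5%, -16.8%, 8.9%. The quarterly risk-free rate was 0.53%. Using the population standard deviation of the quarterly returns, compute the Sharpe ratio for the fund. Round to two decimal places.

r̄ = (0.7 + 9.5 − 16.8 + 8.9) / 4 = 2.30 / 4 = 0.5750%
Population std dev = √[450.8675 / 4] = 10.6168%
Sharpe = (r̄ − rf) / σ = (0.5750 − 0.53) / 10.6168 = 0.0450 / 10.6168 = 0.0042

0.00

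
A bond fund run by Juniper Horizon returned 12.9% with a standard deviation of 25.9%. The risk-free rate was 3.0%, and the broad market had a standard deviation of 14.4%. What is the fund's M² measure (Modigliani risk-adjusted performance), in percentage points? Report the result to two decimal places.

8.50

Sharpe = (Rp − Rf) / σp = (12.9% − 3.0%) / 25.9% = 0.3822
M² = Rf + Sharpe × σm = 3.0% + 0.3822 × 14.4% = 8.5037%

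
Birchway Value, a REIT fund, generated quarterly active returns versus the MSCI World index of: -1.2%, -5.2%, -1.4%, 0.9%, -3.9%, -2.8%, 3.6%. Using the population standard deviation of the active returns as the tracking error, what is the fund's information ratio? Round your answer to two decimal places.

μ = (-1.2 − 5.2 − 1.4 + 0.9 − 3.9 − 2.8 + 3.6) / 7 = -10.00 / 7 = -1.4286%
Population σ = √[Σ(r − μ)² / 7] = √[52.9743 / 7] = √7.5678 = 2.7510%
IR = μ / tracking error = -1.4286 / 2.7510 = -0.5193

-0.52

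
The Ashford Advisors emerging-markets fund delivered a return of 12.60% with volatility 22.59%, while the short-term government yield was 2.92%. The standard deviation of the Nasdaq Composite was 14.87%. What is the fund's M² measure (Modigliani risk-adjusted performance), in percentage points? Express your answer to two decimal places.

Sharpe = (Rp − Rf) / σp = (12.60% − 2.92%) / 22.59% = 0.4285
M² = Rf + Sharpe × σm = 2.92% + 0.4285 × 14.87% = 9.2918%

9.29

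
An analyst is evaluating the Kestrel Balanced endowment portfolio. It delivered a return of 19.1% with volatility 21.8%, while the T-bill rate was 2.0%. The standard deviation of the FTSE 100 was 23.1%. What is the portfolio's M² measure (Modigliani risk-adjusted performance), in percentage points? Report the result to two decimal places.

Sharpe = (Rp − Rf) / σp = (19.1% − 2.0%) / 21.8% = 0.7844
M² = Rf + Sharpe × σm = 2.0% + 0.7844 × 23.1% = 20.1196%

20.12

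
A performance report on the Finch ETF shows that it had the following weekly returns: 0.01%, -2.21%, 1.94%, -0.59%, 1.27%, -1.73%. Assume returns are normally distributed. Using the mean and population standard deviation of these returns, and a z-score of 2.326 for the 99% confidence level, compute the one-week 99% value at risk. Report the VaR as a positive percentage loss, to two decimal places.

Mean return μ = -1.310 / 6 = -0.2183%
Σ(r − μ)² = (0.01 − (-0.2183))² + (-2.21 − (-0.2183))² + … = 13.3157
σ = √[13.3157 / 6] = 1.4897%
VaR = −(μ − z·σ) = −(-0.2183 − 2.326 × 1.4897) = −(-3.6833) = 3.6833%

3.68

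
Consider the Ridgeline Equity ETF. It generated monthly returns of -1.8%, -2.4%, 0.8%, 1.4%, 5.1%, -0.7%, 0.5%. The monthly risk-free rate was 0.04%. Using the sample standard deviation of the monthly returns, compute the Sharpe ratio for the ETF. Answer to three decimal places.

0.150

r̄ = (-1.8 − 2.4 + 0.8 + 1.4 + 5.1 − 0.7 + 0.5) / 7 = 0.4143%
Sample std dev = √[37.1486 / 6] = 2.4883%
Sharpe = (r̄ − rf) / σ = (0.4143 − 0.04) / 2.4883 = 0.3743 / 2.4883 = 0.1504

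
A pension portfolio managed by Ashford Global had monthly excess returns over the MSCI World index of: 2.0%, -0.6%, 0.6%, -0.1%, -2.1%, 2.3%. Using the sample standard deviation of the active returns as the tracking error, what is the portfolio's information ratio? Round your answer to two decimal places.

μ = (2 − 0.6 + 0.6 − 0.1 − 2.1 + 2.3) / 6 = 2.10 / 6 = 0.3500%
Sample σ = √[Σ(r − μ)² / 5] = √[13.6950 / 5] = √2.7390 = 1.6550%
IR = μ / tracking error = 0.3500 / 1.6550 = 0.2115

0.21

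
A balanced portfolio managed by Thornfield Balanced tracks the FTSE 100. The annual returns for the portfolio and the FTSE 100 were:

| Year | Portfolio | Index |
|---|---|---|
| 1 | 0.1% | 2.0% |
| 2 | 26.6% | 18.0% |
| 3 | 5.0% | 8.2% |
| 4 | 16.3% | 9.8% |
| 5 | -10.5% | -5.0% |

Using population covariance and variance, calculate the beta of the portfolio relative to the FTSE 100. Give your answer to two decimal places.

r̄p = 7.5000%,  r̄m = 6.6000%
Cov = Σ(rp − r̄p)(rm − r̄m) / 5 = 96.9480
Var(rm) = Σ(rm − r̄m)² / 5 = 59.6960
β = Cov / Var = 96.9480 / 59.6960 = 1.6240

1.62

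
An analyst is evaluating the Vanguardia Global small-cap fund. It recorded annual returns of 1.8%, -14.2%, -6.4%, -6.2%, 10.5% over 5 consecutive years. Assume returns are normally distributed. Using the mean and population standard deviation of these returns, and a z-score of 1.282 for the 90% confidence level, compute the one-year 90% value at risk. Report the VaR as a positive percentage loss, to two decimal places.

13.66

r̄ = (1.8 − 14.2 − 6.4 − 6.2 + 10.5) / 5 = -14.50 / 5 = -2.9000%
Population std dev = √[352.4800 / 5] = 8.3962%
VaR = −(r̄ − z·σ) = −(-2.9000 − 1.282 × 8.3962) = −(-13.6639) = 13.6639%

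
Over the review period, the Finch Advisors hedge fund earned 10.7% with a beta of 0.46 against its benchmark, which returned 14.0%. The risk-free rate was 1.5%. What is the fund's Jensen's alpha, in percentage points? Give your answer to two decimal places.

CAPM expected return = Rf + β(Rm − Rf) = 1.5% + 0.46 × (14.0% − 1.5%) = 1.5 + 0.46 × 12.50 = 7.2500%
Jensen's α = Rp − E[R] = 10.7% − 7.2500% = 3.4500

3.45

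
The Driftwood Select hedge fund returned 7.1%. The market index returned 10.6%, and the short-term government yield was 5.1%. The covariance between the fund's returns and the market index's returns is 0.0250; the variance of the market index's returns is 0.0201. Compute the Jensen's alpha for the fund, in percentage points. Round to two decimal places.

β = Cov / Var = 0.0250 / 0.0201 = 1.2438
E[R] = Rf + β(Rm − Rf) = 5.1% + 1.2438 × (10.6% − 5.1%) = 11.9409%
α = Rp − E[R] = 7.1% − 11.9409% = -4.8409

-4.84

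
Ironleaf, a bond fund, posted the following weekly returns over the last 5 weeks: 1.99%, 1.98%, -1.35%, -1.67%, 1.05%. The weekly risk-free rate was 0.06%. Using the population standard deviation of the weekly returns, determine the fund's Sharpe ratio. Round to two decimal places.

r̄ = (1.99 + 1.98 − 1.35 − 1.67 + 1.05) / 5 = 0.4000%
Population std dev = √[12.7944 / 5] = 1.5996%
Sharpe = (r̄ − rf) / σ = (0.4000 − 0.06) / 1.5996 = 0.3400 / 1.5996 = 0.2126

0.21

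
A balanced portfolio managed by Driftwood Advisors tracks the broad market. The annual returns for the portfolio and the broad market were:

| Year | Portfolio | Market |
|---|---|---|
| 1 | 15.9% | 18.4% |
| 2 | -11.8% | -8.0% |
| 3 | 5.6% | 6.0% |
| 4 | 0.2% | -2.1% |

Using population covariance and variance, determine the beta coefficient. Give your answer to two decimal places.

r̄p = 2.4750%,  r̄m = 3.5750%
Cov = Σ(rp − r̄p)(rm − r̄m) / 4 = 96.1869
Var(rm) = Σ(rm − r̄m)² / 4 = 97.9619
β = Cov / Var = 96.1869 / 97.9619 = 0.9819

0.98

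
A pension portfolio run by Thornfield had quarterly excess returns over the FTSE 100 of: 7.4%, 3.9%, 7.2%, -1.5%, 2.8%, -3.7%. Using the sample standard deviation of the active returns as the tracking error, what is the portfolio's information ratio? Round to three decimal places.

Mean return μ = 16.10 / 6 = 2.6833%
Σ(r − μ)² = (7.4 − 2.6833)² + (3.9 − 2.6833)² + … = 102.3883
σ = √[102.3883 / 5] = 4.5252%
IR = μ / tracking error = 2.6833 / 4.5252 = 0.5930

0.593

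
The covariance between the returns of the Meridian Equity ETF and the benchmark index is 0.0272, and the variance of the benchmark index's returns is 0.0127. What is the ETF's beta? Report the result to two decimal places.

2.14

β = Cov(Rp, Rm) / Var(Rm) = 0.0272 / 0.0127 = 2.1417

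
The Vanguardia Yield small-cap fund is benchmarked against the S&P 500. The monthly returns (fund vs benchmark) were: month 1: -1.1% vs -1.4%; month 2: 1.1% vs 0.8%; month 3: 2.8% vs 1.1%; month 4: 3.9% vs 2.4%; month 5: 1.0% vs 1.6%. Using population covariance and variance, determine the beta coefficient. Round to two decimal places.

1.18

r̄p = 1.5400%,  r̄m = 0.9000%
Cov = Σ(rp − r̄p)(rm − r̄m) / 5 = 1.9060
Var(rm) = Σ(rm − r̄m)² / 5 = 1.6160
β = Cov / Var = 1.9060 / 1.6160 = 1.1795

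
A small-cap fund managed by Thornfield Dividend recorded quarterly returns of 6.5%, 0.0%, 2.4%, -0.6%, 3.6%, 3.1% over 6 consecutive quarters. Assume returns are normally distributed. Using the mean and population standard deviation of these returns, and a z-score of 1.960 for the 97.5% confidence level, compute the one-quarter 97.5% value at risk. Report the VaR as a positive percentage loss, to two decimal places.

2.13

r̄ = (6.5 + 0 + 2.4 − 0.6 + 3.6 + 3.1) / 6 = 15.00 / 6 = 2.5000%
Σ(r − r̄)² = 33.4400; population σ = √(33.4400/6) = 2.3608%
VaR = −(r̄ − z·σ) = −(2.5000 − 1.960 × 2.3608) = −(-2.1272) = 2.1272%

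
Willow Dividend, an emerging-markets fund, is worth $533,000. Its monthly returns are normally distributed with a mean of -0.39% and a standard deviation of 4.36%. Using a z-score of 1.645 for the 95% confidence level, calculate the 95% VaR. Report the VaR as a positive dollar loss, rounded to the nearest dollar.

$40,307

Return at the 95% tail: μ − z·σ = -0.39% − 1.645 × 4.36% = -0.39 − 7.1722 = -7.5622%
VaR = −(-7.5622%) × $533,000 = 7.5622% × $533,000 = $40,307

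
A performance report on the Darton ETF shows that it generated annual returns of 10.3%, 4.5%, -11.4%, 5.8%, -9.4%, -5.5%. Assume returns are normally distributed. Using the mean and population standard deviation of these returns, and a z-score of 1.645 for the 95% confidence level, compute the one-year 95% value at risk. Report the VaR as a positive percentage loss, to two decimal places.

r̄ = (10.3 + 4.5 − 11.4 + 5.8 − 9.4 − 5.5) / 6 = -5.70 / 6 = -0.9500%
Σ(r − r̄)² = (10.3 − (-0.9500))² + (4.5 − (-0.9500))² + … = 403.1350
σ = √[403.1350 / 6] = 8.1969%
VaR = −(r̄ − z·σ) = −(-0.9500 − 1.645 × 8.1969) = −(-14.4339) = 14.4339%

14.43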